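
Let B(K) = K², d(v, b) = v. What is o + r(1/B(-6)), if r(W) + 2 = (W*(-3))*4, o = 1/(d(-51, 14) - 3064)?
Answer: -21808/9345 ≈ -2.3337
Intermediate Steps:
o = -1/3115 (o = 1/(-51 - 3064) = 1/(-3115) = -1/3115 ≈ -0.00032103)
r(W) = -2 - 12*W (r(W) = -2 + (W*(-3))*4 = -2 - 3*W*4 = -2 - 12*W)
o + r(1/B(-6)) = -1/3115 + (-2 - 12/((-6)²)) = -1/3115 + (-2 - 12/36) = -1/3115 + (-2 - 12*1/36) = -1/3115 + (-2 - ⅓) = -1/3115 - 7/3 = -21808/9345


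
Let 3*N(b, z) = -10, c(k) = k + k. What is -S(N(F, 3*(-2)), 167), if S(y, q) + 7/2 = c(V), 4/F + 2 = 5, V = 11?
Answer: -37/2 ≈ -18.500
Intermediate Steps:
F = 4/3 (F = 4/(-2 + 5) = 4/3 ≈ 1.3333)
c(k) = 2*k
N(b, z) = -10/3 (N(b, z) = (⅓)*(-10) = -10/3)
S(y, q) = 37/2 (S(y, q) = -7/2 + 2*11 = -7/2 + 22 = 37/2)
-S(N(F, 3*(-2)), 167) = -1*37/2 = -37/2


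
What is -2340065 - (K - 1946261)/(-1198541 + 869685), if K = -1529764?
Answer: -769547891665/328856 ≈ -2.3401e+6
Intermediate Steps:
-2340065 - (K - 1946261)/(-1198541 + 869685) = -2340065 - (-1529764 - 1946261)/(-1198541 + 869685) = -2340065 - (-3476025)/(-328856) = -2340065 - (-3476025)*(-1)/328856 = -2340065 - 1*3476025/328856 = -2340065 - 3476025/328856 = -769547891665/328856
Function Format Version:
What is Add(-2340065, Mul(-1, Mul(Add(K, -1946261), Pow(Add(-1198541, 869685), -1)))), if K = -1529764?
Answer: Rational(-769547891665, 328856) ≈ -2.3401e+6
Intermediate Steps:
Add(-2340065, Mul(-1, Mul(Add(K, -1946261), Pow(Add(-1198541, 869685), -1)))) = Add(-2340065, Mul(-1, Mul(Add(-1529764, -1946261), Pow(Add(-1198541, 869685), -1)))) = Add(-2340065, Mul(-1, Mul(-3476025, Pow(-328856, -1)))) = Add(-2340065, Mul(-1, Mul(-3476025, Rational(-1, 328856)))) = Add(-2340065, Mul(-1, Rational(3476025, 328856))) = Add(-2340065, Rational(-3476025, 328856)) = Rational(-769547891665, 328856)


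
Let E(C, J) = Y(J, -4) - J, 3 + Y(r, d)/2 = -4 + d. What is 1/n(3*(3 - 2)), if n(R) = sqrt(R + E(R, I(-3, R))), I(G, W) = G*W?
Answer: -I*sqrt(10)/10 ≈ -0.31623*I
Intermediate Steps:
Y(r, d) = -14 + 2*d (Y(r, d) = -6 + 2*(-4 + d) = -6 + (-8 + 2*d) = -14 + 2*d)
E(C, J) = -22 - J (E(C, J) = (-14 + 2*(-4)) - J = (-14 - 8) - J = -22 - J)
n(R) = sqrt(-22 + 4*R) (n(R) = sqrt(R + (-22 - (-3)*R)) = sqrt(R + (-22 + 3*R)) = sqrt(-22 + 4*R))
1/n(3*(3 - 2)) = 1/(sqrt(-22 + 4*(3*(3 - 2)))) = 1/(sqrt(-22 + 4*(3*1))) = 1/(sqrt(-22 + 4*3)) = 1/(sqrt(-22 + 12)) = 1/(sqrt(-10)) = 1/(I*sqrt(10)) = -I*sqrt(10)/10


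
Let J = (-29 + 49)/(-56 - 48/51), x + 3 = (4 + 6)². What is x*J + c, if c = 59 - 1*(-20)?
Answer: 10873/242 ≈ 44.930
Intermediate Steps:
x = 97 (x = -3 + (4 + 6)² = -3 + 10² = -3 + 100 = 97)
c = 79 (c = 59 + 20 = 79)
J = -85/242 (J = 20/(-56 - 48*1/51) = 20/(-56 - 16/17) = 20/(-968/17) = 20*(-17/968) = -85/242 ≈ -0.35124)
x*J + c = 97*(-85/242) + 79 = -8245/242 + 79 = 10873/242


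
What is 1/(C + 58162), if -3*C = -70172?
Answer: 3/244658 ≈ 1.2262e-5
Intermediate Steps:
C = 70172/3 (C = -⅓*(-70172) = 70172/3 ≈ 23391.)
1/(C + 58162) = 1/(70172/3 + 58162) = 1/(244658/3) = 3/244658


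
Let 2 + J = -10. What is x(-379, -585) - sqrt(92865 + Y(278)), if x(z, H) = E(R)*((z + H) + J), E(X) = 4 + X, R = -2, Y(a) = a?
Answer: -1952 - sqrt(93143) ≈ -2257.2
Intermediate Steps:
J = -12 (J = -2 - 10 = -12)
x(z, H) = -24 + 2*H + 2*z (x(z, H) = (4 - 2)*((z + H) - 12) = 2*((H + z) - 12) = 2*(-12 + H + z) = -24 + 2*H + 2*z)
x(-379, -585) - sqrt(92865 + Y(278)) = (-24 + 2*(-585) + 2*(-379)) - sqrt(92865 + 278) = (-24 - 1170 - 758) - sqrt(93143) = -1952 - sqrt(93143)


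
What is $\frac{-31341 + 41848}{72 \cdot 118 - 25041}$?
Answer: $- \frac{10507}{16545} \approx -0.63506$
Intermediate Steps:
$\frac{-31341 + 41848}{72 \cdot 118 - 25041} = \frac{10507}{8496 - 25041} = \frac{10507}{-16545} = 10507 \left(- \frac{1}{16545}\right) = - \frac{10507}{16545}$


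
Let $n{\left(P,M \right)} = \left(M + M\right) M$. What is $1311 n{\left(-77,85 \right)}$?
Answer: $18943950$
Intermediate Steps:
$n{\left(P,M \right)} = 2 M^{2}$ ($n{\left(P,M \right)} = 2 M M = 2 M^{2}$)
$1311 n{\left(-77,85 \right)} = 1311 \cdot 2 \cdot 85^{2} = 1311 \cdot 2 \cdot 7225 = 1311 \cdot 14450 = 18943950$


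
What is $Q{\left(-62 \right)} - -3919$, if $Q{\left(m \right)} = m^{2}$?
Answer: $7763$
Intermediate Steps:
$Q{\left(-62 \right)} - -3919 = \left(-62\right)^{2} - -3919 = 3844 + 3919 = 7763$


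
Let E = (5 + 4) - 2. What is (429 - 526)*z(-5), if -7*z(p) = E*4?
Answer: 388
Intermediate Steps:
E = 7 (E = 9 - 2 = 7)
z(p) = -4
(429 - 526)*z(-5) = (429 - 526)*(-4) = -97*(-4) = 388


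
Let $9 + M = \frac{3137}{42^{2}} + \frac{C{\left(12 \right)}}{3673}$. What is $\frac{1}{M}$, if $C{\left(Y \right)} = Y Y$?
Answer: $- \frac{6479172}{46536331} \approx -0.13923$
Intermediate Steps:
$C{\left(Y \right)} = Y^{2}$
$M = - \frac{46536331}{6479172}$ ($M = -9 + \left(\frac{3137}{42^{2}} + \frac{12^{2}}{3673}\right) = -9 + \left(\frac{3137}{1764} + 144 \cdot \frac{1}{3673}\right) = -9 + \left(3137 \cdot \frac{1}{1764} + \frac{144}{3673}\right) = -9 + \left(\frac{3137}{1764} + \frac{144}{3673}\right) = -9 + \frac{11776217}{6479172} = - \frac{46536331}{6479172} \approx -7.1824$)
$\frac{1}{M} = \frac{1}{- \frac{46536331}{6479172}} = - \frac{6479172}{46536331}$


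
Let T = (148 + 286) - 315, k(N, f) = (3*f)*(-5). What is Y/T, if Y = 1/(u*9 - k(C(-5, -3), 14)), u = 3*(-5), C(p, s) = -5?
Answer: 1/8925 ≈ 0.00011204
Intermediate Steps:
k(N, f) = -15*f
u = -15
T = 119 (T = 434 - 315 = 119)
Y = 1/75 (Y = 1/(-15*9 - (-15)*14) = 1/(-135 - 1*(-210)) = 1/(-135 + 210) = 1/75 ≈ 0.013333)
Y/T = (1/75)/119 = (1/75)*(1/119) = 1/8925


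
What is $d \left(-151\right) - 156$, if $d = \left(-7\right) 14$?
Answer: $14642$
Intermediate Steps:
$d = -98$
$d \left(-151\right) - 156 = \left(-98\right) \left(-151\right) - 156 = 14798 - 156 = 14642$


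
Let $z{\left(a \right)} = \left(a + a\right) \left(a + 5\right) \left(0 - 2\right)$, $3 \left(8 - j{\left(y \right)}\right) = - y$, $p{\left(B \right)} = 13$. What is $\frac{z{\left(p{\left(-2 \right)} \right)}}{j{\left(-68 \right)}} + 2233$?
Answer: $\frac{25265}{11} \approx 2296.8$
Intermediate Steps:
$j{\left(y \right)} = 8 + \frac{y}{3}$ ($j{\left(y \right)} = 8 - \frac{\left(-1\right) y}{3} = 8 + \frac{y}{3}$)
$z{\left(a \right)} = - 4 a \left(5 + a\right)$ ($z{\left(a \right)} = 2 a \left(5 + a\right) \left(-2\right) = - 4 a \left(5 + a\right)$)
$\frac{z{\left(p{\left(-2 \right)} \right)}}{j{\left(-68 \right)}} + 2233 = \frac{\left(-4\right) 13 \left(5 + 13\right)}{8 + \frac{1}{3} \left(-68\right)} + 2233 = \frac{\left(-4\right) 13 \cdot 18}{8 - \frac{68}{3}} + 2233 = - \frac{936}{- \frac{44}{3}} + 2233 = \left(-936\right) \left(- \frac{3}{44}\right) + 2233 = \frac{702}{11} + 2233 = \frac{25265}{11}$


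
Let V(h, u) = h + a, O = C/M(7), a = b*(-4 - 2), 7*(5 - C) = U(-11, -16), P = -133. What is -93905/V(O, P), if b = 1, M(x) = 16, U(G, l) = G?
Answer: 5258680/313 ≈ 16801.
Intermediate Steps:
C = 46/7 (C = 5 - ⅐*(-11) = 5 + 11/7 = 46/7 ≈ 6.5714)
a = -6 (a = 1*(-4 - 2) = 1*(-6) = -6)
O = 23/56 (O = (46/7)/16 = (46/7)*(1/16) = 23/56 ≈ 0.41071)
V(h, u) = -6 + h (V(h, u) = h - 6 = -6 + h)
-93905/V(O, P) = -93905/(-6 + 23/56) = -93905/(-313/56) = -93905*(-56/313) = 5258680/313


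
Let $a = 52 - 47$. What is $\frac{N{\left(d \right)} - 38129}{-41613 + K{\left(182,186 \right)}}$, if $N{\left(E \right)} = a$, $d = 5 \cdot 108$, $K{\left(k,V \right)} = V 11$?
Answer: $\frac{12708}{13189} \approx 0.96353$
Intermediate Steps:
$K{\left(k,V \right)} = 11 V$
$a = 5$
$d = 540$
$N{\left(E \right)} = 5$
$\frac{N{\left(d \right)} - 38129}{-41613 + K{\left(182,186 \right)}} = \frac{5 - 38129}{-41613 + 11 \cdot 186} = - \frac{38124}{-41613 + 2046} = - \frac{38124}{-39567} = \left(-38124\right) \left(- \frac{1}{39567}\right) = \frac{12708}{13189}$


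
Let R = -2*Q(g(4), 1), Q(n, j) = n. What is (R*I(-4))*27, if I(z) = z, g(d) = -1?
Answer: -216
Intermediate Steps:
R = 2 (R = -2*(-1) = 2)
(R*I(-4))*27 = (2*(-4))*27 = -8*27 = -216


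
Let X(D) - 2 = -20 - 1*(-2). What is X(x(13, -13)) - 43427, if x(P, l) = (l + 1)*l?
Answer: -43443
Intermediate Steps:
x(P, l) = l*(1 + l) (x(P, l) = (1 + l)*l = l*(1 + l))
X(D) = -16 (X(D) = 2 + (-20 - 1*(-2)) = 2 + (-20 + 2) = 2 - 18 = -16)
X(x(13, -13)) - 43427 = -16 - 43427 = -43443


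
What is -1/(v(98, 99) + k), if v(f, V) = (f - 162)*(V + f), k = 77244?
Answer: -1/64636 ≈ -1.5471e-5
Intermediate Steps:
v(f, V) = (-162 + f)*(V + f)
-1/(v(98, 99) + k) = -1/((98² - 162*99 - 162*98 + 99*98) + 77244) = -1/((9604 - 16038 - 15876 + 9702) + 77244) = -1/(-12608 + 77244) = -1/64636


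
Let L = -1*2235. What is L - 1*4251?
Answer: -6486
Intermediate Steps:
L = -2235
L - 1*4251 = -2235 - 1*4251 = -2235 - 4251 = -6486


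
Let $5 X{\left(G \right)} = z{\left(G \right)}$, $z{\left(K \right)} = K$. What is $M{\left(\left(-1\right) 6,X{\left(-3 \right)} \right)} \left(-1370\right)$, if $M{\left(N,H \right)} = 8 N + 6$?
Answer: $57540$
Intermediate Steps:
$X{\left(G \right)} = \frac{G}{5}$
$M{\left(N,H \right)} = 6 + 8 N$
$M{\left(\left(-1\right) 6,X{\left(-3 \right)} \right)} \left(-1370\right) = \left(6 + 8 \left(\left(-1\right) 6\right)\right) \left(-1370\right) = \left(6 + 8 \left(-6\right)\right) \left(-1370\right) = \left(6 - 48\right) \left(-1370\right) = \left(-42\right) \left(-1370\right) = 57540$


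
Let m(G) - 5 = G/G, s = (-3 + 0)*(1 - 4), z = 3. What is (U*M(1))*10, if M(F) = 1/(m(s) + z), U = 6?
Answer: 20/3 ≈ 6.6667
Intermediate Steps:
s = 9 (s = -3*(-3) = 9)
m(G) = 6 (m(G) = 5 + G/G = 5 + 1 = 6)
M(F) = ⅑ (M(F) = 1/(6 + 3) = 1/9 = ⅑)
(U*M(1))*10 = (6*(⅑))*10 = (⅔)*10 = 20/3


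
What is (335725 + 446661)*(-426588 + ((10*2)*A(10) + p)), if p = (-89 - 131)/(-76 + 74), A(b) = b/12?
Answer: -1000972130224/3 ≈ -3.3366e+11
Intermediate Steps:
A(b) = b/12 (A(b) = b*(1/12) = b/12)
p = 110 (p = -220/(-2) = -220*(-½) = 110)
(335725 + 446661)*(-426588 + ((10*2)*A(10) + p)) = (335725 + 446661)*(-426588 + ((10*2)*((1/12)*10) + 110)) = 782386*(-426588 + (20*(⅚) + 110)) = 782386*(-426588 + (50/3 + 110)) = 782386*(-426588 + 380/3) = 782386*(-1279384/3) = -1000972130224/3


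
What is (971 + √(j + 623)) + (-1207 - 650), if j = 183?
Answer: -886 + √806 ≈ -857.61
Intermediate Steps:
(971 + √(j + 623)) + (-1207 - 650) = (971 + √(183 + 623)) + (-1207 - 650) = (971 + √806) - 1857 = -886 + √806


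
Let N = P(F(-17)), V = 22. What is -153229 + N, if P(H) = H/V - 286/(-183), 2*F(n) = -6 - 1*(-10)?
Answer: -308446648/2013 ≈ -1.5323e+5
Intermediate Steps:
F(n) = 2 (F(n) = (-6 - 1*(-10))/2 = (-6 + 10)/2 = (½)*4 = 2)
P(H) = 286/183 + H/22 (P(H) = H/22 - 286/(-183) = H*(1/22) - 286*(-1/183) = H/22 + 286/183 = 286/183 + H/22)
N = 3329/2013 (N = 286/183 + (1/22)*2 = 286/183 + 1/11 = 3329/2013 ≈ 1.6538)
-153229 + N = -153229 + 3329/2013 = -308446648/2013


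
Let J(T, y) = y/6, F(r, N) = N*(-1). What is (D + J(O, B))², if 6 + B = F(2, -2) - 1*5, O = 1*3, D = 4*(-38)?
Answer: 94249/4 ≈ 23562.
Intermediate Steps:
F(r, N) = -N
D = -152
O = 3
B = -9 (B = -6 + (-1*(-2) - 1*5) = -6 + (2 - 5) = -6 - 3 = -9)
J(T, y) = y/6 (J(T, y) = y*(⅙) = y/6)
(D + J(O, B))² = (-152 + (⅙)*(-9))² = (-152 - 3/2)² = (-307/2)² = 94249/4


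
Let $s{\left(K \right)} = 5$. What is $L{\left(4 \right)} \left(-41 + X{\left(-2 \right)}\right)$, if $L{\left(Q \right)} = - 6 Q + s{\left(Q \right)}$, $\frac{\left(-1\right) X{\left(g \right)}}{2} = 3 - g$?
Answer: $969$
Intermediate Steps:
$X{\left(g \right)} = -6 + 2 g$ ($X{\left(g \right)} = - 2 \left(3 - g\right) = -6 + 2 g$)
$L{\left(Q \right)} = 5 - 6 Q$ ($L{\left(Q \right)} = - 6 Q + 5 = 5 - 6 Q$)
$L{\left(4 \right)} \left(-41 + X{\left(-2 \right)}\right) = \left(5 - 24\right) \left(-41 + \left(-6 + 2 \left(-2\right)\right)\right) = \left(5 - 24\right) \left(-41 - 10\right) = - 19 \left(-41 - 10\right) = \left(-19\right) \left(-51\right) = 969$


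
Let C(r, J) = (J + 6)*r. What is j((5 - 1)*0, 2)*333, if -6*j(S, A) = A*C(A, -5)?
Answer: -222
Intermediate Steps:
C(r, J) = r*(6 + J) (C(r, J) = (6 + J)*r = r*(6 + J))
j(S, A) = -A**2/6 (j(S, A) = -A*A*(6 - 5)/6 = -A*A*1/6 = -A*A/6 = -A**2/6)
j((5 - 1)*0, 2)*333 = -1/6*2**2*333 = -1/6*4*333 = -2/3*333 = -222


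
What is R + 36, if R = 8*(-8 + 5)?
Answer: 12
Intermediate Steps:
R = -24 (R = 8*(-3) = -24)
R + 36 = -24 + 36 = 12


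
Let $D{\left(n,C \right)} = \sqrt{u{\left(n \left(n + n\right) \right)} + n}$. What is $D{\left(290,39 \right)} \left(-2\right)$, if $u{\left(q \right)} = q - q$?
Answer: $- 2 \sqrt{290} \approx -34.059$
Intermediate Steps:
$u{\left(q \right)} = 0$
$D{\left(n,C \right)} = \sqrt{n}$ ($D{\left(n,C \right)} = \sqrt{0 + n} = \sqrt{n}$)
$D{\left(290,39 \right)} \left(-2\right) = \sqrt{290} \left(-2\right) = - 2 \sqrt{290}$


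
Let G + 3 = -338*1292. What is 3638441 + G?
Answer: 3201742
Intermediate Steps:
G = -436699 (G = -3 - 338*1292 = -3 - 436696 = -436699)
3638441 + G = 3638441 - 436699 = 3201742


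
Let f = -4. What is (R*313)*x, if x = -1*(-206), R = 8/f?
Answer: -128956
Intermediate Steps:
R = -2 (R = 8/(-4) = 8*(-1/4) = -2)
x = 206
(R*313)*x = -2*313*206 = -626*206 = -128956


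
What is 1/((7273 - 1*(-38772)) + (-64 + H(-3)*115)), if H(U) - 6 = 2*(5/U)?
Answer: 3/138863 ≈ 2.1604e-5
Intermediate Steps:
H(U) = 6 + 10/U (H(U) = 6 + 2*(5/U) = 6 + 10/U)
1/((7273 - 1*(-38772)) + (-64 + H(-3)*115)) = 1/((7273 - 1*(-38772)) + (-64 + (6 + 10/(-3))*115)) = 1/((7273 + 38772) + (-64 + (6 + 10*(-1/3))*115)) = 1/(46045 + (-64 + (6 - 10/3)*115)) = 1/(46045 + (-64 + (8/3)*115)) = 1/(46045 + (-64 + 920/3)) = 1/(46045 + 728/3) = 1/(138863/3) = 3/138863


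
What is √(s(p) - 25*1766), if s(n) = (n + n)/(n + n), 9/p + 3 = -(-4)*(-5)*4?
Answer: 7*I*√901 ≈ 210.12*I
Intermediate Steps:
p = -9/83 (p = 9/(-3 - (-4)*(-5)*4) = 9/(-3 - 4*5*4) = 9/(-3 - 20*4) = 9/(-3 - 80) = 9/(-83) = 9*(-1/83) = -9/83 ≈ -0.10843)
s(n) = 1 (s(n) = (2*n)/((2*n)) = (2*n)*(1/(2*n)) = 1)
√(s(p) - 25*1766) = √(1 - 25*1766) = √(1 - 44150) = √(-44149) = 7*I*√901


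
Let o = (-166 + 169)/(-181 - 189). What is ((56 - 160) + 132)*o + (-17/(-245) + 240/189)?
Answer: 90739/81585 ≈ 1.1122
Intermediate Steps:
o = -3/370 (o = 3/(-370) = 3*(-1/370) = -3/370 ≈ -0.0081081)
((56 - 160) + 132)*o + (-17/(-245) + 240/189) = ((56 - 160) + 132)*(-3/370) + (-17/(-245) + 240/189) = (-104 + 132)*(-3/370) + (-17*(-1/245) + 240*(1/189)) = 28*(-3/370) + (17/245 + 80/63) = -42/185 + 2953/2205 = 90739/81585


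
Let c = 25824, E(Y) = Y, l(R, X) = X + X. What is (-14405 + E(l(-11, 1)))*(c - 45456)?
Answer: 282759696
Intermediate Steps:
l(R, X) = 2*X
(-14405 + E(l(-11, 1)))*(c - 45456) = (-14405 + 2*1)*(25824 - 45456) = (-14405 + 2)*(-19632) = -14403*(-19632) = 282759696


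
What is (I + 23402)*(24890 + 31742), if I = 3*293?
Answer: 1375081592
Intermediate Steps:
I = 879
(I + 23402)*(24890 + 31742) = (879 + 23402)*(24890 + 31742) = 24281*56632 = 1375081592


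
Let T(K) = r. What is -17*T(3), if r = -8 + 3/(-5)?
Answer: 731/5 ≈ 146.20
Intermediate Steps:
r = -43/5 (r = -8 + 3*(-1/5) = -8 - 3/5 = -43/5 ≈ -8.6000)
T(K) = -43/5
-17*T(3) = -17*(-43/5) = 731/5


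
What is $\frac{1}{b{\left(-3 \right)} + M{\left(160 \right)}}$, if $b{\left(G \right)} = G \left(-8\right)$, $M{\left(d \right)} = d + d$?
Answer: $\frac{1}{344} \approx 0.002907$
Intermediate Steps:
$M{\left(d \right)} = 2 d$
$b{\left(G \right)} = - 8 G$
$\frac{1}{b{\left(-3 \right)} + M{\left(160 \right)}} = \frac{1}{\left(-8\right) \left(-3\right) + 2 \cdot 160} = \frac{1}{24 + 320} = \frac{1}{344}$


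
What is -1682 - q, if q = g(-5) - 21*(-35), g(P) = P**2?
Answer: -2442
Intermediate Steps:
q = 760 (q = (-5)**2 - 21*(-35) = 25 + 735 = 760)
-1682 - q = -1682 - 1*760 = -1682 - 760 = -2442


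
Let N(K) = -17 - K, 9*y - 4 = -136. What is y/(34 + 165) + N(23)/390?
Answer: -456/2587 ≈ -0.17627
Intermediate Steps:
y = -44/3 (y = 4/9 + (⅑)*(-136) = 4/9 - 136/9 = -44/3 ≈ -14.667)
y/(34 + 165) + N(23)/390 = -44/(3*(34 + 165)) + (-17 - 1*23)/390 = -44/3/199 + (-17 - 23)*(1/390) = -44/3*1/199 - 40*1/390 = -44/597 - 4/39 = -456/2587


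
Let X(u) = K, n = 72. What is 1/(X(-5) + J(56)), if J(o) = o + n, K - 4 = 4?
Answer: 1/136 ≈ 0.0073529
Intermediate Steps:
K = 8 (K = 4 + 4 = 8)
J(o) = 72 + o (J(o) = o + 72 = 72 + o)
X(u) = 8
1/(X(-5) + J(56)) = 1/(8 + (72 + 56)) = 1/(8 + 128) = 1/136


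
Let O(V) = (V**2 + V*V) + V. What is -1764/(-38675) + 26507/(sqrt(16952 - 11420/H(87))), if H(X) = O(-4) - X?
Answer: 252/5525 + 26507*sqrt(14920923)/505794 ≈ 202.48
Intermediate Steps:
O(V) = V + 2*V**2 (O(V) = (V**2 + V**2) + V = 2*V**2 + V = V + 2*V**2)
H(X) = 28 - X (H(X) = -4*(1 + 2*(-4)) - X = -4*(1 - 8) - X = -4*(-7) - X = 28 - X)
-1764/(-38675) + 26507/(sqrt(16952 - 11420/H(87))) = -1764/(-38675) + 26507/(sqrt(16952 - 11420/(28 - 1*87))) = -1764*(-1/38675) + 26507/(sqrt(16952 - 11420/(28 - 87))) = 252/5525 + 26507/(sqrt(16952 - 11420/(-59))) = 252/5525 + 26507/(sqrt(16952 - 11420*(-1/59))) = 252/5525 + 26507/(sqrt(16952 + 11420/59)) = 252/5525 + 26507/(sqrt(1011588/59)) = 252/5525 + 26507/((2*sqrt(14920923)/59)) = 252/5525 + 26507*(sqrt(14920923)/505794) = 252/5525 + 26507*sqrt(14920923)/505794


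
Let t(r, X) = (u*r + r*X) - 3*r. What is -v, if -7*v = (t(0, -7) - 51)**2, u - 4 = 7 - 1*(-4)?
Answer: 2601/7 ≈ 371.57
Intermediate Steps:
u = 15 (u = 4 + (7 - 1*(-4)) = 4 + (7 + 4) = 4 + 11 = 15)
t(r, X) = 12*r + X*r (t(r, X) = (15*r + r*X) - 3*r = (15*r + X*r) - 3*r = 12*r + X*r)
v = -2601/7 (v = -(0*(12 - 7) - 51)**2/7 = -(0*5 - 51)**2/7 = -(0 - 51)**2/7 = -1/7*(-51)**2 = -1/7*2601 = -2601/7 ≈ -371.57)
-v = -1*(-2601/7) = 2601/7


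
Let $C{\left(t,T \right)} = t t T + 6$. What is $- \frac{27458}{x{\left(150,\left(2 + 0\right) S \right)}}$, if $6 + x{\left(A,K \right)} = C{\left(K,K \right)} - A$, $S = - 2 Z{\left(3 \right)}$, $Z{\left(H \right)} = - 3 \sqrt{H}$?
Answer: $- \frac{343225}{6716589} - \frac{3953952 \sqrt{3}}{2238863} \approx -3.11$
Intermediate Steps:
$S = 6 \sqrt{3}$ ($S = - 2 \left(- 3 \sqrt{3}\right) = 6 \sqrt{3} \approx 10.392$)
$C{\left(t,T \right)} = 6 + T t^{2}$ ($C{\left(t,T \right)} = t^{2} T + 6 = T t^{2} + 6 = 6 + T t^{2}$)
$x{\left(A,K \right)} = K^{3} - A$ ($x{\left(A,K \right)} = -6 - \left(-6 + A - K K^{2}\right) = -6 - \left(-6 + A - K^{3}\right) = -6 + \left(6 + K^{3} - A\right) = K^{3} - A$)
$- \frac{27458}{x{\left(150,\left(2 + 0\right) S \right)}} = - \frac{27458}{\left(\left(2 + 0\right) 6 \sqrt{3}\right)^{3} - 150} = - \frac{27458}{\left(2 \cdot 6 \sqrt{3}\right)^{3} - 150} = - \frac{27458}{\left(12 \sqrt{3}\right)^{3} - 150} = - \frac{27458}{5184 \sqrt{3} - 150} = - \frac{27458}{-150 + 5184 \sqrt{3}}$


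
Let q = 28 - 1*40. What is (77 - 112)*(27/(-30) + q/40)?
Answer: 42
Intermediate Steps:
q = -12 (q = 28 - 40 = -12)
(77 - 112)*(27/(-30) + q/40) = (77 - 112)*(27/(-30) - 12/40) = -35*(27*(-1/30) - 12*1/40) = -35*(-9/10 - 3/10) = -35*(-6/5) = 42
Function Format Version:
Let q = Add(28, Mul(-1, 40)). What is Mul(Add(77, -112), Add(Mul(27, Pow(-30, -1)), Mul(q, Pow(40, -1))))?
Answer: 42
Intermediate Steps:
q = -12 (q = Add(28, -40) = -12)
Mul(Add(77, -112), Add(Mul(27, Pow(-30, -1)), Mul(q, Pow(40, -1)))) = Mul(Add(77, -112), Add(Mul(27, Pow(-30, -1)), Mul(-12, Pow(40, -1)))) = Mul(-35, Add(Mul(27, Rational(-1, 30)), Mul(-12, Rational(1, 40)))) = Mul(-35, Add(Rational(-9, 10), Rational(-3, 10))) = Mul(-35, Rational(-6, 5)) = 42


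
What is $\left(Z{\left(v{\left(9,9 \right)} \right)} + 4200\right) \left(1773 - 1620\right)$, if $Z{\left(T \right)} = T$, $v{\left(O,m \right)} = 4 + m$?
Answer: $644589$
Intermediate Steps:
$\left(Z{\left(v{\left(9,9 \right)} \right)} + 4200\right) \left(1773 - 1620\right) = \left(\left(4 + 9\right) + 4200\right) \left(1773 - 1620\right) = \left(13 + 4200\right) 153 = 4213 \cdot 153 = 644589$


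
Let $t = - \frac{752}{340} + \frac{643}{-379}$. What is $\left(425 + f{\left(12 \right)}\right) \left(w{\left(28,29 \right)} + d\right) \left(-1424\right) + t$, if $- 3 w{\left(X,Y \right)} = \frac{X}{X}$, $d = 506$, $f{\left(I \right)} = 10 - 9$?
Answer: $- \frac{9881936428147}{32215} \approx -3.0675 \cdot 10^{8}$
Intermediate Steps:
$f{\left(I \right)} = 1$
$w{\left(X,Y \right)} = - \frac{1}{3}$ ($w{\left(X,Y \right)} = - \frac{X \frac{1}{X}}{3} = \left(- \frac{1}{3}\right) 1 = - \frac{1}{3}$)
$t = - \frac{125907}{32215}$ ($t = \left(-752\right) \frac{1}{340} + 643 \left(- \frac{1}{379}\right) = - \frac{188}{85} - \frac{643}{379} = - \frac{125907}{32215} \approx -3.9083$)
$\left(425 + f{\left(12 \right)}\right) \left(w{\left(28,29 \right)} + d\right) \left(-1424\right) + t = \left(425 + 1\right) \left(- \frac{1}{3} + 506\right) \left(-1424\right) - \frac{125907}{32215} = 426 \cdot \frac{1517}{3} \left(-1424\right) - \frac{125907}{32215} = 215414 \left(-1424\right) - \frac{125907}{32215} = -306749536 - \frac{125907}{32215} = - \frac{9881936428147}{32215}$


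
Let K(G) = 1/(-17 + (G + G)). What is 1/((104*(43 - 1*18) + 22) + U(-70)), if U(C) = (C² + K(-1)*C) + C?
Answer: 19/141658 ≈ 0.00013413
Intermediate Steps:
K(G) = 1/(-17 + 2*G)
U(C) = C² + 18*C/19 (U(C) = (C² + C/(-17 + 2*(-1))) + C = (C² + C/(-17 - 2)) + C = (C² + C/(-19)) + C = (C² - C/19) + C = C² + 18*C/19)
1/((104*(43 - 1*18) + 22) + U(-70)) = 1/((104*(43 - 1*18) + 22) + (1/19)*(-70)*(18 + 19*(-70))) = 1/((104*(43 - 18) + 22) + (1/19)*(-70)*(18 - 1330)) = 1/((104*25 + 22) + (1/19)*(-70)*(-1312)) = 1/((2600 + 22) + 91840/19) = 1/(2622 + 91840/19) = 1/(141658/19) = 19/141658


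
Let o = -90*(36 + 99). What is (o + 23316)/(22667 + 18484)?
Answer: 3722/13717 ≈ 0.27134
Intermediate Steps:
o = -12150 (o = -90*135 = -12150)
(o + 23316)/(22667 + 18484) = (-12150 + 23316)/(22667 + 18484) = 11166/41151 = 11166*(1/41151) = 3722/13717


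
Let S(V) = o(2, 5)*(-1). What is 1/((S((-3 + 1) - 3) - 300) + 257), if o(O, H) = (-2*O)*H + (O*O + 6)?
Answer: -1/33 ≈ -0.030303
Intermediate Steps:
o(O, H) = 6 + O**2 - 2*H*O (o(O, H) = -2*H*O + (O**2 + 6) = -2*H*O + (6 + O**2) = 6 + O**2 - 2*H*O)
S(V) = 10 (S(V) = (6 + 2**2 - 2*5*2)*(-1) = (6 + 4 - 20)*(-1) = -10*(-1) = 10)
1/((S((-3 + 1) - 3) - 300) + 257) = 1/((10 - 300) + 257) = 1/(-290 + 257) = 1/(-33) = -1/33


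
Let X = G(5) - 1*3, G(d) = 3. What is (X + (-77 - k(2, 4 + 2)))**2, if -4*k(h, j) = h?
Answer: 23409/4 ≈ 5852.3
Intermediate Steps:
k(h, j) = -h/4
X = 0 (X = 3 - 1*3 = 3 - 3 = 0)
(X + (-77 - k(2, 4 + 2)))**2 = (0 + (-77 - (-1)*2/4))**2 = (0 + (-77 - 1*(-1/2)))**2 = (0 + (-77 + 1/2))**2 = (0 - 153/2)**2 = (-153/2)**2 = 23409/4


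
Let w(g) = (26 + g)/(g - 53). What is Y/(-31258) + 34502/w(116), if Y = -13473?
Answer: 33972557337/2219318 ≈ 15308.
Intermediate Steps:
w(g) = (26 + g)/(-53 + g)
Y/(-31258) + 34502/w(116) = -13473/(-31258) + 34502/(((26 + 116)/(-53 + 116))) = -13473*(-1/31258) + 34502/((142/63)) = 13473/31258 + 34502/(((1/63)*142)) = 13473/31258 + 34502/(142/63) = 13473/31258 + 34502*(63/142) = 13473/31258 + 1086813/71 = 33972557337/2219318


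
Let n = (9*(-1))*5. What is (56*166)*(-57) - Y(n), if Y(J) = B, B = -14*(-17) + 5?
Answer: -530115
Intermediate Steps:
B = 243 (B = 238 + 5 = 243)
n = -45 (n = -9*5 = -45)
Y(J) = 243
(56*166)*(-57) - Y(n) = (56*166)*(-57) - 1*243 = 9296*(-57) - 243 = -529872 - 243 = -530115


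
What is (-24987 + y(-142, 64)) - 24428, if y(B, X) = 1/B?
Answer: -7016931/142 ≈ -49415.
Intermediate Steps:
(-24987 + y(-142, 64)) - 24428 = (-24987 + 1/(-142)) - 24428 = (-24987 - 1/142) - 24428 = -3548155/142 - 24428 = -7016931/142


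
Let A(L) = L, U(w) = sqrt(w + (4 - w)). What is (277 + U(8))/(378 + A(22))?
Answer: 279/400 ≈ 0.69750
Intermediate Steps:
U(w) = 2 (U(w) = sqrt(4) = 2)
(277 + U(8))/(378 + A(22)) = (277 + 2)/(378 + 22) = 279/400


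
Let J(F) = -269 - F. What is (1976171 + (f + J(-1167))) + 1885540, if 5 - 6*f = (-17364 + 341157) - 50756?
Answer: 11451311/3 ≈ 3.8171e+6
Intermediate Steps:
f = -136516/3 (f = ⅚ - ((-17364 + 341157) - 50756)/6 = ⅚ - (323793 - 50756)/6 = ⅚ - ⅙*273037 = ⅚ - 273037/6 = -136516/3 ≈ -45505.)
(1976171 + (f + J(-1167))) + 1885540 = (1976171 + (-136516/3 + (-269 - 1*(-1167)))) + 1885540 = (1976171 + (-136516/3 + (-269 + 1167))) + 1885540 = (1976171 + (-136516/3 + 898)) + 1885540 = (1976171 - 133822/3) + 1885540 = 5794691/3 + 1885540 = 11451311/3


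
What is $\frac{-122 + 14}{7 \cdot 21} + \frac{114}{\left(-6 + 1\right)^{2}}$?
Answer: $\frac{4686}{1225} \approx 3.8253$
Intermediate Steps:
$\frac{-122 + 14}{7 \cdot 21} + \frac{114}{\left(-6 + 1\right)^{2}} = - \frac{108}{147} + \frac{114}{\left(-5\right)^{2}} = \left(-108\right) \frac{1}{147} + \frac{114}{25} = - \frac{36}{49} + 114 \cdot \frac{1}{25} = - \frac{36}{49} + \frac{114}{25} = \frac{4686}{1225}$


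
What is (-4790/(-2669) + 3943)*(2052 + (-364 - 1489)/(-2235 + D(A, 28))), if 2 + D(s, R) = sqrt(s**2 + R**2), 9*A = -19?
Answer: 8759396681564084073/1081675836256 + 10328612517*sqrt(63865)/63627990368 ≈ 8.0980e+6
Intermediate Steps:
A = -19/9 (A = (1/9)*(-19) = -19/9 ≈ -2.1111)
D(s, R) = -2 + sqrt(R**2 + s**2) (D(s, R) = -2 + sqrt(s**2 + R**2) = -2 + sqrt(R**2 + s**2))
(-4790/(-2669) + 3943)*(2052 + (-364 - 1489)/(-2235 + D(A, 28))) = (-4790/(-2669) + 3943)*(2052 + (-364 - 1489)/(-2235 + (-2 + sqrt(28**2 + (-19/9)**2)))) = (-4790*(-1/2669) + 3943)*(2052 - 1853/(-2235 + (-2 + sqrt(784 + 361/81)))) = (4790/2669 + 3943)*(2052 - 1853/(-2235 + (-2 + sqrt(63865/81)))) = 10528657*(2052 - 1853/(-2235 + (-2 + sqrt(63865)/9)))/2669 = 10528657*(2052 - 1853/(-2237 + sqrt(63865)/9))/2669 = 21604804164/2669 - 1147623613/(157*(-2237 + sqrt(63865)/9))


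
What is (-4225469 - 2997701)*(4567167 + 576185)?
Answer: -37151305865840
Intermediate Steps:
(-4225469 - 2997701)*(4567167 + 576185) = -7223170*5143352 = -37151305865840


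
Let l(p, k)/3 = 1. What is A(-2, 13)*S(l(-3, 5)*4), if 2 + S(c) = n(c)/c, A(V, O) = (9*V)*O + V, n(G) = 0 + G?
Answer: 236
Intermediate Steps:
n(G) = G
A(V, O) = V + 9*O*V (A(V, O) = 9*O*V + V = V + 9*O*V)
l(p, k) = 3 (l(p, k) = 3*1 = 3)
S(c) = -1 (S(c) = -2 + c/c = -2 + 1 = -1)
A(-2, 13)*S(l(-3, 5)*4) = -2*(1 + 9*13)*(-1) = -2*(1 + 117)*(-1) = -2*118*(-1) = -236*(-1) = 236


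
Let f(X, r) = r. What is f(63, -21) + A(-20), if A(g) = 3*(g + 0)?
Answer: -81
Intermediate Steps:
A(g) = 3*g
f(63, -21) + A(-20) = -21 + 3*(-20) = -21 - 60 = -81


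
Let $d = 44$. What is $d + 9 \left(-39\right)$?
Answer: $-307$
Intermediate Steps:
$d + 9 \left(-39\right) = 44 + 9 \left(-39\right) = 44 - 351 = -307$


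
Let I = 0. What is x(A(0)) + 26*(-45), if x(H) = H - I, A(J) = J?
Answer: -1170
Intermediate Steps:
x(H) = H (x(H) = H - 1*0 = H + 0 = H)
x(A(0)) + 26*(-45) = 0 + 26*(-45) = 0 - 1170 = -1170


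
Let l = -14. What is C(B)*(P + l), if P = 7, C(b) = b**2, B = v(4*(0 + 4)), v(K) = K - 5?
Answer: -847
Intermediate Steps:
v(K) = -5 + K
B = 11 (B = -5 + 4*(0 + 4) = -5 + 4*4 = -5 + 16 = 11)
C(B)*(P + l) = 11**2*(7 - 14) = 121*(-7) = -847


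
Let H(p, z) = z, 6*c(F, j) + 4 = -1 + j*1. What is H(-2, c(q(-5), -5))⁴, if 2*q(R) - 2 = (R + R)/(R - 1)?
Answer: 625/81 ≈ 7.7160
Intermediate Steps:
q(R) = 1 + R/(-1 + R) (q(R) = 1 + ((R + R)/(R - 1))/2 = 1 + ((2*R)/(-1 + R))/2 = 1 + (2*R/(-1 + R))/2 = 1 + R/(-1 + R))
c(F, j) = -⅚ + j/6 (c(F, j) = -⅔ + (-1 + j*1)/6 = -⅔ + (-1 + j)/6 = -⅔ + (-⅙ + j/6) = -⅚ + j/6)
H(-2, c(q(-5), -5))⁴ = (-⅚ + (⅙)*(-5))⁴ = (-⅚ - ⅚)⁴ = (-5/3)⁴ = 625/81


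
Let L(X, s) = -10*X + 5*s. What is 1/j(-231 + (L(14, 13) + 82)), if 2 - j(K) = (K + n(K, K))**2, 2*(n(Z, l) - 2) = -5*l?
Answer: -1/114242 ≈ -8.7534e-6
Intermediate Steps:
n(Z, l) = 2 - 5*l/2 (n(Z, l) = 2 + (-5*l)/2 = 2 - 5*l/2)
j(K) = 2 - (2 - 3*K/2)**2 (j(K) = 2 - (K + (2 - 5*K/2))**2 = 2 - (2 - 3*K/2)**2)
1/j(-231 + (L(14, 13) + 82)) = 1/(2 - (-4 + 3*(-231 + ((-10*14 + 5*13) + 82)))**2/4) = 1/(2 - (-4 + 3*(-231 + ((-140 + 65) + 82)))**2/4) = 1/(2 - (-4 + 3*(-231 + (-75 + 82)))**2/4) = 1/(2 - (-4 + 3*(-231 + 7))**2/4) = 1/(2 - (-4 + 3*(-224))**2/4) = 1/(2 - (-4 - 672)**2/4) = 1/(2 - 1/4*(-676)**2) = 1/(2 - 1/4*456976) = 1/(2 - 114244) = 1/(-114242) = -1/114242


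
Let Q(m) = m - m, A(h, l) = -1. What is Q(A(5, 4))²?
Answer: 0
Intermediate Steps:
Q(m) = 0
Q(A(5, 4))² = 0² = 0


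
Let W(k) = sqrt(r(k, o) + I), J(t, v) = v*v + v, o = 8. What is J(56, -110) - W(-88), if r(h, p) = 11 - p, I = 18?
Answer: 11990 - sqrt(21) ≈ 11985.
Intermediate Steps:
J(t, v) = v + v**2 (J(t, v) = v**2 + v = v + v**2)
W(k) = sqrt(21) (W(k) = sqrt((11 - 1*8) + 18) = sqrt((11 - 8) + 18) = sqrt(3 + 18) = sqrt(21))
J(56, -110) - W(-88) = -110*(1 - 110) - sqrt(21) = -110*(-109) - sqrt(21) = 11990 - sqrt(21)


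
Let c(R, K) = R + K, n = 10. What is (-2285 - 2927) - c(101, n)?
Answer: -5323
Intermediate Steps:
c(R, K) = K + R
(-2285 - 2927) - c(101, n) = (-2285 - 2927) - (10 + 101) = -5212 - 1*111 = -5212 - 111 = -5323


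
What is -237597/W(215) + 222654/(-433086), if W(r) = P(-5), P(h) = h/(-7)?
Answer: -120050108944/360905 ≈ -3.3264e+5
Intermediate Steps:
P(h) = -h/7 (P(h) = h*(-⅐) = -h/7)
W(r) = 5/7 (W(r) = -⅐*(-5) = 5/7)
-237597/W(215) + 222654/(-433086) = -237597/5/7 + 222654/(-433086) = -237597*7/5 + 222654*(-1/433086) = -1663179/5 - 37109/72181 = -120050108944/360905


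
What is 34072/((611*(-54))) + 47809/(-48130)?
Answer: -1608647753/794000610 ≈ -2.0260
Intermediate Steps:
34072/((611*(-54))) + 47809/(-48130) = 34072/(-32994) + 47809*(-1/48130) = 34072*(-1/32994) - 47809/48130 = -17036/16497 - 47809/48130 = -1608647753/794000610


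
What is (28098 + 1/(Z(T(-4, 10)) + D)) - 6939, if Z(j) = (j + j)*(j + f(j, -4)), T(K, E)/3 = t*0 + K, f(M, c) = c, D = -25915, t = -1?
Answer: 540210428/25531 ≈ 21159.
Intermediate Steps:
T(K, E) = 3*K (T(K, E) = 3*(-1*0 + K) = 3*(0 + K) = 3*K)
Z(j) = 2*j*(-4 + j) (Z(j) = (j + j)*(j - 4) = (2*j)*(-4 + j) = 2*j*(-4 + j))
(28098 + 1/(Z(T(-4, 10)) + D)) - 6939 = (28098 + 1/(2*(3*(-4))*(-4 + 3*(-4)) - 25915)) - 6939 = (28098 + 1/(2*(-12)*(-4 - 12) - 25915)) - 6939 = (28098 + 1/(2*(-12)*(-16) - 25915)) - 6939 = (28098 + 1/(384 - 25915)) - 6939 = (28098 + 1/(-25531)) - 6939 = (28098 - 1/25531) - 6939 = 717370037/25531 - 6939 = 540210428/25531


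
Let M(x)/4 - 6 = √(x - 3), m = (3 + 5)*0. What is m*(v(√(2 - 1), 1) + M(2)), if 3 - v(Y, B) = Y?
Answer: 0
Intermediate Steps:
v(Y, B) = 3 - Y
m = 0 (m = 8*0 = 0)
M(x) = 24 + 4*√(-3 + x) (M(x) = 24 + 4*√(x - 3) = 24 + 4*√(-3 + x))
m*(v(√(2 - 1), 1) + M(2)) = 0*((3 - √(2 - 1)) + (24 + 4*√(-3 + 2))) = 0*((3 - √1) + (24 + 4*√(-1))) = 0*((3 - 1*1) + (24 + 4*I)) = 0*((3 - 1) + (24 + 4*I)) = 0*(2 + (24 + 4*I)) = 0*(26 + 4*I) = 0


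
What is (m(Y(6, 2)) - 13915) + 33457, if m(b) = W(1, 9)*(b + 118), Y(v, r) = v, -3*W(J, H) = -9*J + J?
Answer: 59618/3 ≈ 19873.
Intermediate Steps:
W(J, H) = 8*J/3 (W(J, H) = -(-9*J + J)/3 = -(-8)*J/3 = 8*J/3)
m(b) = 944/3 + 8*b/3 (m(b) = ((8/3)*1)*(b + 118) = 8*(118 + b)/3 = 944/3 + 8*b/3)
(m(Y(6, 2)) - 13915) + 33457 = ((944/3 + (8/3)*6) - 13915) + 33457 = ((944/3 + 16) - 13915) + 33457 = (992/3 - 13915) + 33457 = -40753/3 + 33457 = 59618/3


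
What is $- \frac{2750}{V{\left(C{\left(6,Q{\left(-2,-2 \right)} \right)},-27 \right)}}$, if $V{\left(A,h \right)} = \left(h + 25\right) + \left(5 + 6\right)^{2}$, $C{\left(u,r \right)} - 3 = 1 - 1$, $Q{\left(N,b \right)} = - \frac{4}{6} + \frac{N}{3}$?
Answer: $- \frac{2750}{119} \approx -23.109$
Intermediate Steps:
$Q{\left(N,b \right)} = - \frac{2}{3} + \frac{N}{3}$ ($Q{\left(N,b \right)} = \left(-4\right) \frac{1}{6} + N \frac{1}{3} = - \frac{2}{3} + \frac{N}{3}$)
$C{\left(u,r \right)} = 3$ ($C{\left(u,r \right)} = 3 + \left(1 - 1\right) = 3 + 0 = 3$)
$V{\left(A,h \right)} = 146 + h$ ($V{\left(A,h \right)} = \left(25 + h\right) + 11^{2} = \left(25 + h\right) + 121 = 146 + h$)
$- \frac{2750}{V{\left(C{\left(6,Q{\left(-2,-2 \right)} \right)},-27 \right)}} = - \frac{2750}{146 - 27} = - \frac{2750}{119}$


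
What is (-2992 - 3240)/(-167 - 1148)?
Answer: 6232/1315 ≈ 4.7392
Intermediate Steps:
(-2992 - 3240)/(-167 - 1148) = -6232/(-1315) = -6232*(-1/1315) = 6232/1315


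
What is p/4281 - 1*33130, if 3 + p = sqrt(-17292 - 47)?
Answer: -47276511/1427 + I*sqrt(17339)/4281 ≈ -33130.0 + 0.030759*I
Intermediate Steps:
p = -3 + I*sqrt(17339) (p = -3 + sqrt(-17292 - 47) = -3 + sqrt(-17339) = -3 + I*sqrt(17339) ≈ -3.0 + 131.68*I)
p/4281 - 1*33130 = (-3 + I*sqrt(17339))/4281 - 1*33130 = (-3 + I*sqrt(17339))*(1/4281) - 33130 = (-1/1427 + I*sqrt(17339)/4281) - 33130 = -47276511/1427 + I*sqrt(17339)/4281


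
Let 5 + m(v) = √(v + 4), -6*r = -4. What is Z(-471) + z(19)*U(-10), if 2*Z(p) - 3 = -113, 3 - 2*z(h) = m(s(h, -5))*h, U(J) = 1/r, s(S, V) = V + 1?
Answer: 37/2 ≈ 18.500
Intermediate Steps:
s(S, V) = 1 + V
r = ⅔ (r = -⅙*(-4) = ⅔ ≈ 0.66667)
m(v) = -5 + √(4 + v) (m(v) = -5 + √(v + 4) = -5 + √(4 + v))
U(J) = 3/2 (U(J) = 1/(⅔) = 3/2)
z(h) = 3/2 + 5*h/2 (z(h) = 3/2 - (-5 + √(4 + (1 - 5)))*h/2 = 3/2 - (-5 + √(4 - 4))*h/2 = 3/2 - (-5 + √0)*h/2 = 3/2 - (-5 + 0)*h/2 = 3/2 - (-5)*h/2 = 3/2 + 5*h/2)
Z(p) = -55 (Z(p) = 3/2 + (½)*(-113) = 3/2 - 113/2 = -55)
Z(-471) + z(19)*U(-10) = -55 + (3/2 + (5/2)*19)*(3/2) = -55 + (3/2 + 95/2)*(3/2) = -55 + 49*(3/2) = -55 + 147/2 = 37/2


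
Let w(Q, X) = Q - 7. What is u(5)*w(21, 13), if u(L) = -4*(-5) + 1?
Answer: 294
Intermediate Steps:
u(L) = 21 (u(L) = 20 + 1 = 21)
w(Q, X) = -7 + Q
u(5)*w(21, 13) = 21*(-7 + 21) = 21*14 = 294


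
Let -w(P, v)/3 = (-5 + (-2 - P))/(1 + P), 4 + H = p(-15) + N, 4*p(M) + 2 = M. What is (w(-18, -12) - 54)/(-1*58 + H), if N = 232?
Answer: -1180/3757 ≈ -0.31408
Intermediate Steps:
p(M) = -1/2 + M/4
H = 895/4 (H = -4 + ((-1/2 + (1/4)*(-15)) + 232) = -4 + ((-1/2 - 15/4) + 232) = -4 + (-17/4 + 232) = -4 + 911/4 = 895/4 ≈ 223.75)
w(P, v) = -3*(-7 - P)/(1 + P) (w(P, v) = -3*(-5 + (-2 - P))/(1 + P) = -3*(-7 - P)/(1 + P))
(w(-18, -12) - 54)/(-1*58 + H) = (3*(7 - 18)/(1 - 18) - 54)/(-1*58 + 895/4) = (3*(-11)/(-17) - 54)/(-58 + 895/4) = (3*(-1/17)*(-11) - 54)/(663/4) = (33/17 - 54)*(4/663) = -885/17*4/663 = -1180/3757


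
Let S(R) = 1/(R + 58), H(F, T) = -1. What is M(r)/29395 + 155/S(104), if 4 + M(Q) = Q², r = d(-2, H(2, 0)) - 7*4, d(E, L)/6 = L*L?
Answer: 147621786/5879 ≈ 25110.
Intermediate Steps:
S(R) = 1/(58 + R)
d(E, L) = 6*L² (d(E, L) = 6*(L*L) = 6*L²)
r = -22 (r = 6*(-1)² - 7*4 = 6*1 - 28 = 6 - 28 = -22)
M(Q) = -4 + Q²
M(r)/29395 + 155/S(104) = (-4 + (-22)²)/29395 + 155/(1/(58 + 104)) = (-4 + 484)*(1/29395) + 155/(1/162) = 480*(1/29395) + 155/(1/162) = 96/5879 + 155*162 = 96/5879 + 25110 = 147621786/5879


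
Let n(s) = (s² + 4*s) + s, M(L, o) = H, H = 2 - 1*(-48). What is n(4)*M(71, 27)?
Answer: 1800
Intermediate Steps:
H = 50 (H = 2 + 48 = 50)
M(L, o) = 50
n(s) = s² + 5*s
n(4)*M(71, 27) = (4*(5 + 4))*50 = (4*9)*50 = 36*50 = 1800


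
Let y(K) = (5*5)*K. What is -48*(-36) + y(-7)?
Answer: 1553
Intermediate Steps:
y(K) = 25*K
-48*(-36) + y(-7) = -48*(-36) + 25*(-7) = 1728 - 175 = 1553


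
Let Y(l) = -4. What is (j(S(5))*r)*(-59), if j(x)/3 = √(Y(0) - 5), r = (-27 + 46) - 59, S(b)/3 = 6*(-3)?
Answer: 21240*I ≈ 21240.0*I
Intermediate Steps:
S(b) = -54 (S(b) = 3*(6*(-3)) = 3*(-18) = -54)
r = -40 (r = 19 - 59 = -40)
j(x) = 9*I (j(x) = 3*√(-4 - 5) = 3*√(-9) = 3*(3*I) = 9*I)
(j(S(5))*r)*(-59) = ((9*I)*(-40))*(-59) = -360*I*(-59) = 21240*I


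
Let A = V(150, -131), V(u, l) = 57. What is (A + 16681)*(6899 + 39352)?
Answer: 774149238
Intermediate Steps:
A = 57
(A + 16681)*(6899 + 39352) = (57 + 16681)*(6899 + 39352) = 16738*46251 = 774149238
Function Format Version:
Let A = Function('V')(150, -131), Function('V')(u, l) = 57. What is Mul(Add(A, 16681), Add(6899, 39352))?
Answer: 774149238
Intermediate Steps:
A = 57
Mul(Add(A, 16681), Add(6899, 39352)) = Mul(Add(57, 16681), Add(6899, 39352)) = Mul(16738, 46251) = 774149238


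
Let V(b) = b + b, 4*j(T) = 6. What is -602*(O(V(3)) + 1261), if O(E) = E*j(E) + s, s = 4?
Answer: -766948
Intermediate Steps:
j(T) = 3/2 (j(T) = (¼)*6 = 3/2)
V(b) = 2*b
O(E) = 4 + 3*E/2 (O(E) = E*(3/2) + 4 = 3*E/2 + 4 = 4 + 3*E/2)
-602*(O(V(3)) + 1261) = -602*((4 + 3*(2*3)/2) + 1261) = -602*((4 + (3/2)*6) + 1261) = -602*((4 + 9) + 1261) = -602*(13 + 1261) = -602*1274 = -766948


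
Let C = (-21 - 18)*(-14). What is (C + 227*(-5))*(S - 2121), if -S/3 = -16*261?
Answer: -6129723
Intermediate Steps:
S = 12528 (S = -(-48)*261 = -3*(-4176) = 12528)
C = 546 (C = -39*(-14) = 546)
(C + 227*(-5))*(S - 2121) = (546 + 227*(-5))*(12528 - 2121) = (546 - 1135)*10407 = -589*10407 = -6129723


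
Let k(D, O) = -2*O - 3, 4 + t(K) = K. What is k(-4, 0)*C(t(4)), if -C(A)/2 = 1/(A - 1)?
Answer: -6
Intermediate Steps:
t(K) = -4 + K
C(A) = -2/(-1 + A) (C(A) = -2/(A - 1) = -2/(-1 + A))
k(D, O) = -3 - 2*O
k(-4, 0)*C(t(4)) = (-3 - 2*0)*(-2/(-1 + (-4 + 4))) = (-3 + 0)*(-2/(-1 + 0)) = -(-6)/(-1) = -(-6)*(-1) = -3*2 = -6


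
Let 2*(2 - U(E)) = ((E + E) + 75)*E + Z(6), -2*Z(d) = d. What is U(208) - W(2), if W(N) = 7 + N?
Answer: -102139/2 ≈ -51070.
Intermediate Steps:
Z(d) = -d/2
U(E) = 7/2 - E*(75 + 2*E)/2 (U(E) = 2 - (((E + E) + 75)*E - ½*6)/2 = 2 - ((2*E + 75)*E - 3)/2 = 2 - ((75 + 2*E)*E - 3)/2 = 2 - (E*(75 + 2*E) - 3)/2 = 2 - (-3 + E*(75 + 2*E))/2 = 2 + (3/2 - E*(75 + 2*E)/2) = 7/2 - E*(75 + 2*E)/2)
U(208) - W(2) = (7/2 - 1*208² - 75/2*208) - (7 + 2) = (7/2 - 1*43264 - 7800) - 1*9 = (7/2 - 43264 - 7800) - 9 = -102121/2 - 9 = -102139/2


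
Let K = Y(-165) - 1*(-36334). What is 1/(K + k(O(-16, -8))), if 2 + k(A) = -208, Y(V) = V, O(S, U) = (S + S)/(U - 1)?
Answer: 1/35959 ≈ 2.7809e-5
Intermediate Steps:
O(S, U) = 2*S/(-1 + U) (O(S, U) = (2*S)/(-1 + U) = 2*S/(-1 + U))
k(A) = -210 (k(A) = -2 - 208 = -210)
K = 36169 (K = -165 - 1*(-36334) = -165 + 36334 = 36169)
1/(K + k(O(-16, -8))) = 1/(36169 - 210) = 1/35959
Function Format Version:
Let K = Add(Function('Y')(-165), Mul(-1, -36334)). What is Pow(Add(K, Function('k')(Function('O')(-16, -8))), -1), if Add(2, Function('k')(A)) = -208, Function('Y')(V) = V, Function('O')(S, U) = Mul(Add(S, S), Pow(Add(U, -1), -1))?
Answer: Rational(1, 35959) ≈ 2.7809e-5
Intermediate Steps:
Function('O')(S, U) = Mul(2, S, Pow(Add(-1, U), -1)) (Function('O')(S, U) = Mul(Mul(2, S), Pow(Add(-1, U), -1)) = Mul(2, S, Pow(Add(-1, U), -1)))
Function('k')(A) = -210 (Function('k')(A) = Add(-2, -208) = -210)
K = 36169 (K = Add(-165, Mul(-1, -36334)) = Add(-165, 36334) = 36169)
Pow(Add(K, Function('k')(Function('O')(-16, -8))), -1) = Pow(Add(36169, -210), -1) = Pow(35959, -1) = Rational(1, 35959)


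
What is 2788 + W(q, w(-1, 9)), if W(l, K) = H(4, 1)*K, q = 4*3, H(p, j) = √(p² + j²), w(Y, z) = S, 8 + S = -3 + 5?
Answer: 2788 - 6*√17 ≈ 2763.3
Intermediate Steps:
S = -6 (S = -8 + (-3 + 5) = -8 + 2 = -6)
w(Y, z) = -6
H(p, j) = √(j² + p²)
q = 12
W(l, K) = K*√17 (W(l, K) = √(1² + 4²)*K = √(1 + 16)*K = √17*K = K*√17)
2788 + W(q, w(-1, 9)) = 2788 - 6*√17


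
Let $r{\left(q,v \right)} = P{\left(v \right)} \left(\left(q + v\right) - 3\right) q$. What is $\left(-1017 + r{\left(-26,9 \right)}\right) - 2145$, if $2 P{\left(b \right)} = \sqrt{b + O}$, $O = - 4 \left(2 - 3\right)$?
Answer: $-3162 + 260 \sqrt{13} \approx -2224.6$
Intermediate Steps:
$O = 4$ ($O = \left(-4\right) \left(-1\right) = 4$)
$P{\left(b \right)} = \frac{\sqrt{4 + b}}{2}$ ($P{\left(b \right)} = \frac{\sqrt{b + 4}}{2} = \frac{\sqrt{4 + b}}{2}$)
$r{\left(q,v \right)} = \frac{q \sqrt{4 + v} \left(-3 + q + v\right)}{2}$ ($r{\left(q,v \right)} = \frac{\sqrt{4 + v}}{2} \left(\left(q + v\right) - 3\right) q = \frac{\sqrt{4 + v}}{2} \left(-3 + q + v\right) q = \frac{\sqrt{4 + v} \left(-3 + q + v\right)}{2} q = \frac{q \sqrt{4 + v} \left(-3 + q + v\right)}{2}$)
$\left(-1017 + r{\left(-26,9 \right)}\right) - 2145 = \left(-1017 + \frac{1}{2} \left(-26\right) \sqrt{4 + 9} \left(-3 - 26 + 9\right)\right) - 2145 = \left(-1017 + \frac{1}{2} \left(-26\right) \sqrt{13} \left(-20\right)\right) - 2145 = \left(-1017 + 260 \sqrt{13}\right) - 2145 = -3162 + 260 \sqrt{13}$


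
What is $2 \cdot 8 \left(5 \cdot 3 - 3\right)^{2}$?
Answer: $2304$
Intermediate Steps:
$2 \cdot 8 \left(5 \cdot 3 - 3\right)^{2} = 16 \left(15 - 3\right)^{2} = 16 \cdot 12^{2} = 16 \cdot 144 = 2304$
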